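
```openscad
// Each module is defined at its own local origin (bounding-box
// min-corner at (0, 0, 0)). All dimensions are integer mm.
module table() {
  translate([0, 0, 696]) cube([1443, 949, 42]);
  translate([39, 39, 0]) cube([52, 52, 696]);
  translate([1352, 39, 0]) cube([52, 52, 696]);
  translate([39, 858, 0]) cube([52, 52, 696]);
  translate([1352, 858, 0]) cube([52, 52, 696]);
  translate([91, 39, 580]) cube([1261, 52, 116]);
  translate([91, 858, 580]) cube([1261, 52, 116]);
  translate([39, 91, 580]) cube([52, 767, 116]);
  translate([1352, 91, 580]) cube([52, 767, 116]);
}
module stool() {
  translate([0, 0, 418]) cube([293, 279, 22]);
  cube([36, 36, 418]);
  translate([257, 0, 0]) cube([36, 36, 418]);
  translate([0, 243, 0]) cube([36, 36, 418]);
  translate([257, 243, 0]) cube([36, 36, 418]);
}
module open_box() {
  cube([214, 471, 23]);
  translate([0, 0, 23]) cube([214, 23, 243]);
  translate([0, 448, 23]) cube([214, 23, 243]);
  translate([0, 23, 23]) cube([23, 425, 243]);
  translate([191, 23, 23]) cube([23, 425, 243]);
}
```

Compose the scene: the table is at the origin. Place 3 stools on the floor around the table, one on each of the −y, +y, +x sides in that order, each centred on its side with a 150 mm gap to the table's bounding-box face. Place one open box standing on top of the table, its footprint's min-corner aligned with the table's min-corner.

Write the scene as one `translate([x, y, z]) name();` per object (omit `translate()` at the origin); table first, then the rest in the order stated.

table();
translate([575, -429, 0]) stool();
translate([575, 1099, 0]) stool();
translate([1593, 335, 0]) stool();
translate([0, 0, 738]) open_box();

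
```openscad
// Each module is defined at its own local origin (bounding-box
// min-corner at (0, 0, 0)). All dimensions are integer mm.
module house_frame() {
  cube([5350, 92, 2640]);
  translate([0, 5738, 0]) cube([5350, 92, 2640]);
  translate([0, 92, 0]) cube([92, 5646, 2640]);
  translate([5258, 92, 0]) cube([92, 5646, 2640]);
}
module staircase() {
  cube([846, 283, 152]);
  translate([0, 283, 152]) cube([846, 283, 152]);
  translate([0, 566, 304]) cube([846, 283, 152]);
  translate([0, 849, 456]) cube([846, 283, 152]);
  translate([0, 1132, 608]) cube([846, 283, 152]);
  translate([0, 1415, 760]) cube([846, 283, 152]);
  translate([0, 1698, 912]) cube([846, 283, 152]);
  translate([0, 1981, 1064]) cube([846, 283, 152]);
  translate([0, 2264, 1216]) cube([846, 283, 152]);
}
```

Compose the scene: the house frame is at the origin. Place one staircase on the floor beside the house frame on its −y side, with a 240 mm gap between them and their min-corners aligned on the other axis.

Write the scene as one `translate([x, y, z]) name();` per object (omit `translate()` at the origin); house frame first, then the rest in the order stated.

house_frame();
translate([0, -2787, 0]) staircase();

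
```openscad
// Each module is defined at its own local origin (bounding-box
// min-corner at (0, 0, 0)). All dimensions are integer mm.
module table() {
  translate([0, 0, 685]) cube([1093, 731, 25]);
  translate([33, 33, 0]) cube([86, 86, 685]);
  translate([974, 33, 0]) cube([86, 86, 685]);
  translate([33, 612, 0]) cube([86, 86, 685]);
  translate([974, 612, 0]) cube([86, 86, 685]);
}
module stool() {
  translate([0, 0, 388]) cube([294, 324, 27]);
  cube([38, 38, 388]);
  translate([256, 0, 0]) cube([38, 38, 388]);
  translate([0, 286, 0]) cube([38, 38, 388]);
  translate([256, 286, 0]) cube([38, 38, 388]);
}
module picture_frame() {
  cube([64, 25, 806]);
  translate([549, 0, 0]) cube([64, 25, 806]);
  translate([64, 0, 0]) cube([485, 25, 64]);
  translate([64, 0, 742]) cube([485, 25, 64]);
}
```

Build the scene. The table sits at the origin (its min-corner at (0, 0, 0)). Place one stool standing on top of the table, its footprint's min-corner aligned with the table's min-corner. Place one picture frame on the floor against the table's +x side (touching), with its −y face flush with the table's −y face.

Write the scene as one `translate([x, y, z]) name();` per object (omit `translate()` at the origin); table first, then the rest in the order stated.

table();
translate([0, 0, 710]) stool();
translate([1093, 0, 0]) picture_frame();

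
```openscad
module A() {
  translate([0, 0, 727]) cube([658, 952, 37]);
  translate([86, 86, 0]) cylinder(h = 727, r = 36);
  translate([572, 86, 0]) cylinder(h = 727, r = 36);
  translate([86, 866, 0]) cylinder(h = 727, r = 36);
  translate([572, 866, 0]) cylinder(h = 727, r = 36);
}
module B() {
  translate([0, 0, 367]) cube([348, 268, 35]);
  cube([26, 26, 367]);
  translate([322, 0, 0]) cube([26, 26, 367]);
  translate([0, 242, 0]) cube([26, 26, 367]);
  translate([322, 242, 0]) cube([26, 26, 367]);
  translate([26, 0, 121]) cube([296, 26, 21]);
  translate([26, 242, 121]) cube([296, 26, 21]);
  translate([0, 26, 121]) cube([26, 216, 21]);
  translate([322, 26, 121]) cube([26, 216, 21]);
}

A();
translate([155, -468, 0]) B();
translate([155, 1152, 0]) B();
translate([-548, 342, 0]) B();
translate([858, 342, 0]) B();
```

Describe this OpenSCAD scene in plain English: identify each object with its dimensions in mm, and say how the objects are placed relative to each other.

A is a table with a 658×952 mm rectangular top, 37 mm thick, top surface at z = 764 mm, supported by four round legs of 72 mm diameter, each leg's bounding box inset 50 mm from the nearest pair of top edges, running from the floor.

B is a simple wooden stool: a rectangular seat 348 mm (x) by 268 mm (y), 35 mm thick, top face at z = 402 mm, on four square legs, each 26×26 mm in cross-section. The legs rest on z = 0, each flush with a corner of the seat. Four stretchers, 26 mm wide and 21 mm tall, connect adjacent legs with their undersides at z = 121 mm, each running between the inner faces of the legs it joins and aligned with the legs' outer faces on the other axis.

Four stools sit around the table at the −y, +y, −x, +x sides.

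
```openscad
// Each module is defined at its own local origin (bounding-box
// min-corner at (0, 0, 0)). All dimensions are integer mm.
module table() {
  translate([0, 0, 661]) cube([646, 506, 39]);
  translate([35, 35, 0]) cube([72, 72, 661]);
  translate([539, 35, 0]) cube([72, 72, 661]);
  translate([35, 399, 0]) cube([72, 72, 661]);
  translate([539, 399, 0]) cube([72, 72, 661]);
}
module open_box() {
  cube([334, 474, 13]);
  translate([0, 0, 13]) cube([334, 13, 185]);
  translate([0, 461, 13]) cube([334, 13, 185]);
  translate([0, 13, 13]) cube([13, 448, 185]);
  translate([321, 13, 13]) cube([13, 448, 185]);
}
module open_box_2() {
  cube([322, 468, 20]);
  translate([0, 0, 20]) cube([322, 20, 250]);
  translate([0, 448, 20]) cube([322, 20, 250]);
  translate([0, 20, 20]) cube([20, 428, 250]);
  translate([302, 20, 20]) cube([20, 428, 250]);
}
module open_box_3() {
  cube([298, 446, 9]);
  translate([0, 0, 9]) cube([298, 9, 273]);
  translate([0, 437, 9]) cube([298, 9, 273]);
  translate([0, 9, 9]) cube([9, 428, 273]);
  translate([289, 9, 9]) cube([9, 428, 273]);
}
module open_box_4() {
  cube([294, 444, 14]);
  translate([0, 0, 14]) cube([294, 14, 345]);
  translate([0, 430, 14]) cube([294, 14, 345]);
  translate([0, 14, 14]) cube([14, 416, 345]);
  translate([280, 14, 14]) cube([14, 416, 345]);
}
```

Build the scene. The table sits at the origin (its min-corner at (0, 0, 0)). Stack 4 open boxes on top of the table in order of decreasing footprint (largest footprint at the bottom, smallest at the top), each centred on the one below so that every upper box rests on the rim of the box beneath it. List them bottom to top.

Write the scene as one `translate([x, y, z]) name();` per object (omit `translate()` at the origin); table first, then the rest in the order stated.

table();
translate([156, 16, 700]) open_box();
translate([162, 19, 898]) open_box_2();
translate([174, 30, 1168]) open_box_3();
translate([176, 31, 1450]) open_box_4();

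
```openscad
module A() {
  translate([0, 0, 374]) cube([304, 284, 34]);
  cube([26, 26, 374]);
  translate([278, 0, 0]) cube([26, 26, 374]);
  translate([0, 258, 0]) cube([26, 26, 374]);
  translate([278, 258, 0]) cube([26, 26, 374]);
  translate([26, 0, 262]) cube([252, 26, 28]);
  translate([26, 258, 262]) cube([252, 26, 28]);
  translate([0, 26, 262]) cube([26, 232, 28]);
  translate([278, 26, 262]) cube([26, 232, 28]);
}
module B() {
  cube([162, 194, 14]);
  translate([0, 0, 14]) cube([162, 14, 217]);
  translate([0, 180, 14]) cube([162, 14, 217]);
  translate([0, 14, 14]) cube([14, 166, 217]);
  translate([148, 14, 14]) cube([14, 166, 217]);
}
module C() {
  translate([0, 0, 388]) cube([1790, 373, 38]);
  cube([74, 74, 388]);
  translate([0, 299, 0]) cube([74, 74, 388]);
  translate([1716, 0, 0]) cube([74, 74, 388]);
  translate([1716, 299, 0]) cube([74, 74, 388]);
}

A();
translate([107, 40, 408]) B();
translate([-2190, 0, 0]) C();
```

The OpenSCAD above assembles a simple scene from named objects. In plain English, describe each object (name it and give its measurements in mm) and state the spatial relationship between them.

A is a four-legged stool. The seat is 304×284 mm, 34 mm thick, top at z = 408 mm. It stands on four square legs, each 26×26 mm in cross-section, from z = 0 to the seat underside, each flush with a corner of the seat. Four stretchers, 26 mm wide and 28 mm tall, connect adjacent legs with their undersides at z = 262 mm, each running between the inner faces of the legs it joins and aligned with the legs' outer faces on the other axis.

B is an open storage box with external size 162×194×231 mm and wall thickness 14 mm (the base is also 14 mm thick). The base covers the whole footprint; the four walls stand on the base, with the y-facing walls full-width and the x-facing walls fitting between their inner faces.

C is a long wooden bench with a 1790 mm (x) × 373 mm (y) seat, 38 mm thick, its top surface 426 mm above the floor. Four 74 mm square legs at the seat corners, flush with the edges, run from z = 0 to the seat underside.

The open box is on top of the stool. The bench is on the floor beside the stool on its −x side.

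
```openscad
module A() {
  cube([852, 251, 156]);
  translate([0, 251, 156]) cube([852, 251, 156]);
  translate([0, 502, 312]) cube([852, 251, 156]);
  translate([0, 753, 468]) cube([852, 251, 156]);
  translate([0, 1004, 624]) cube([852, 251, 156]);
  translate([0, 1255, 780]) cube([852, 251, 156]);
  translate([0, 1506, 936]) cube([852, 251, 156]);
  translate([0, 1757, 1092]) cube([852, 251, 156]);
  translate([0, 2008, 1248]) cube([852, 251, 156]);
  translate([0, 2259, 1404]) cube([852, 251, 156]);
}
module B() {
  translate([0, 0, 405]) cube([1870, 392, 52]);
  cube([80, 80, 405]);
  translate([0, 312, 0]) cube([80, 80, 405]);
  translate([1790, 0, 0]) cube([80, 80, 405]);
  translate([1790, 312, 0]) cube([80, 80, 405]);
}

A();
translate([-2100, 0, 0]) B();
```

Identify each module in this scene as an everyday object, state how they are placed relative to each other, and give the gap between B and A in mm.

A is a staircase. B is a bench. The bench is on the floor beside the staircase on its −x side. The gap between the bench and the staircase is 230 mm.

The bench's nearest face is 230 mm from the staircase's −x face.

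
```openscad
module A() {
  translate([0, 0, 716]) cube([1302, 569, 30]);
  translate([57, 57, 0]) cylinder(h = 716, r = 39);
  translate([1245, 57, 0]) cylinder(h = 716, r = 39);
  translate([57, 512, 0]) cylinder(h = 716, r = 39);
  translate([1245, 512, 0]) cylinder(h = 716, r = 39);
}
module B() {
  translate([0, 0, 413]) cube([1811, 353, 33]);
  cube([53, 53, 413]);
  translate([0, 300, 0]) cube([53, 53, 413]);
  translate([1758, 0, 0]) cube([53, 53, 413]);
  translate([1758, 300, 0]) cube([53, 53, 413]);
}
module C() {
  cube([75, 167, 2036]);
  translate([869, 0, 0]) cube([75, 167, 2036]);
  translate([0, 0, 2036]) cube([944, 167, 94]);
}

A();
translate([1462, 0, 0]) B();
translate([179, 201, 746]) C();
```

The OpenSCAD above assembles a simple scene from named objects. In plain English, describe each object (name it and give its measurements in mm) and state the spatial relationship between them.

A is a table with a 1302×569 mm rectangular top, 30 mm thick, top surface at z = 746 mm, supported by four round legs of 78 mm diameter, each leg's bounding box inset 18 mm from the nearest pair of top edges, running from the floor.

B is a long wooden bench with a 1811 mm (x) × 353 mm (y) seat, 33 mm thick, its top surface 446 mm above the floor. Four 53 mm square legs at the seat corners, flush with the edges, run from z = 0 to the seat underside.

C is a rectangular door frame: two vertical jambs of 75×167 mm section, 2036 mm tall, with a clear opening 794 mm wide between their inner faces. A header 94 mm tall and 167 mm deep lies on top of the jambs and spans the full outside width.

The bench is on the floor beside the table on its +x side. The door frame is on top of the table, centred.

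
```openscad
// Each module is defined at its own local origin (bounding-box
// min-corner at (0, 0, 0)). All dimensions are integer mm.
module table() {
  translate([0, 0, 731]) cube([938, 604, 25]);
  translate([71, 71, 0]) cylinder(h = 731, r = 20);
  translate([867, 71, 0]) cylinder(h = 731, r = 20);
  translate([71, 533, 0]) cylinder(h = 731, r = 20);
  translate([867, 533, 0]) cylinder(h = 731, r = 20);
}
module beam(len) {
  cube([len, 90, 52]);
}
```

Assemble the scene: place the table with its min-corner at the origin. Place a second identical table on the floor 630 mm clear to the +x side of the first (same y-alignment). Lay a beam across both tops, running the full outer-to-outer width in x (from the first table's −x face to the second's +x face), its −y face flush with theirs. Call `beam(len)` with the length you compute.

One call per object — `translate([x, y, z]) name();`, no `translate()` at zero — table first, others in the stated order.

table();
translate([1568, 0, 0]) table();
translate([0, 0, 756]) beam(2506);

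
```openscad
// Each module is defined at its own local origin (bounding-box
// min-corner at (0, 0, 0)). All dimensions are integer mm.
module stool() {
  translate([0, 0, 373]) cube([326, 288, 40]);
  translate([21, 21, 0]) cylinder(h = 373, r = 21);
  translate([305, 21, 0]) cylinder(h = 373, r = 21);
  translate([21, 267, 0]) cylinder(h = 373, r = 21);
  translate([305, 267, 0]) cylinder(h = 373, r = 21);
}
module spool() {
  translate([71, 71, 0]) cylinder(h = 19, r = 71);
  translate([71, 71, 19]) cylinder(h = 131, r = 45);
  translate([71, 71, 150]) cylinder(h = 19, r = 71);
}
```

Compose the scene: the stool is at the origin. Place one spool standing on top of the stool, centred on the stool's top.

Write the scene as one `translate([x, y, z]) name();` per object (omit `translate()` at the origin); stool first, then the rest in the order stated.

stool();
translate([92, 73, 413]) spool();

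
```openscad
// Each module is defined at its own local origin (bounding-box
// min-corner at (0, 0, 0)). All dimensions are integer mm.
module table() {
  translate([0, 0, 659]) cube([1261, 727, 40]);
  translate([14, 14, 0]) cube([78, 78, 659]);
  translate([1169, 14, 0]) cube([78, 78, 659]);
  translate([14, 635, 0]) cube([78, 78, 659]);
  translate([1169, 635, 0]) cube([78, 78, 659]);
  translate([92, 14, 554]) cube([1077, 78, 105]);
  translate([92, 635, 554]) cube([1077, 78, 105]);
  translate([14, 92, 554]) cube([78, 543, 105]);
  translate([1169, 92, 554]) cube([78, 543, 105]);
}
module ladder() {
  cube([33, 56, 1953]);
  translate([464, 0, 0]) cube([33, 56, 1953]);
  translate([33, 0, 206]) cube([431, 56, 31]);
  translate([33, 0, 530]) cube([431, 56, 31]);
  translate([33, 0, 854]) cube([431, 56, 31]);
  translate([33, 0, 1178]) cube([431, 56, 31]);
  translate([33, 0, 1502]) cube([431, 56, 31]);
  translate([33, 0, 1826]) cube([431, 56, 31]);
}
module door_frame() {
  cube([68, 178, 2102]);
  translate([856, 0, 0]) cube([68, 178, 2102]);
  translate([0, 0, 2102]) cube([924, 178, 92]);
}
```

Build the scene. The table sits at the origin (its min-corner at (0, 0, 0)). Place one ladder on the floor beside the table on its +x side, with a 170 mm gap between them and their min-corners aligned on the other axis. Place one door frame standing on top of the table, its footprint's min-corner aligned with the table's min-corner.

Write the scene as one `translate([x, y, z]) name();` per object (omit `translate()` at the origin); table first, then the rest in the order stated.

table();
translate([1431, 0, 0]) ladder();
translate([0, 0, 699]) door_frame();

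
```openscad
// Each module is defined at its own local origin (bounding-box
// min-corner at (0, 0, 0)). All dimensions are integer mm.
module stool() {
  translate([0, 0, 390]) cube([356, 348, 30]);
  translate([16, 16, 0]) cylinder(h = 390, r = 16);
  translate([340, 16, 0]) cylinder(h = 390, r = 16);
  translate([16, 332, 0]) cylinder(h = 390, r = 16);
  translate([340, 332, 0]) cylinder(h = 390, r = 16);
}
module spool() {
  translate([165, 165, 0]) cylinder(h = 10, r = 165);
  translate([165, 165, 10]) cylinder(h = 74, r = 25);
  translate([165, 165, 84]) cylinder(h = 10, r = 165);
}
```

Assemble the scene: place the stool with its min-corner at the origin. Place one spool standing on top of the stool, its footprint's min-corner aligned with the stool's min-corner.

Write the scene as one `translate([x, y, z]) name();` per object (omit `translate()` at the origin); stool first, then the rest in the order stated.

stool();
translate([0, 0, 420]) spool();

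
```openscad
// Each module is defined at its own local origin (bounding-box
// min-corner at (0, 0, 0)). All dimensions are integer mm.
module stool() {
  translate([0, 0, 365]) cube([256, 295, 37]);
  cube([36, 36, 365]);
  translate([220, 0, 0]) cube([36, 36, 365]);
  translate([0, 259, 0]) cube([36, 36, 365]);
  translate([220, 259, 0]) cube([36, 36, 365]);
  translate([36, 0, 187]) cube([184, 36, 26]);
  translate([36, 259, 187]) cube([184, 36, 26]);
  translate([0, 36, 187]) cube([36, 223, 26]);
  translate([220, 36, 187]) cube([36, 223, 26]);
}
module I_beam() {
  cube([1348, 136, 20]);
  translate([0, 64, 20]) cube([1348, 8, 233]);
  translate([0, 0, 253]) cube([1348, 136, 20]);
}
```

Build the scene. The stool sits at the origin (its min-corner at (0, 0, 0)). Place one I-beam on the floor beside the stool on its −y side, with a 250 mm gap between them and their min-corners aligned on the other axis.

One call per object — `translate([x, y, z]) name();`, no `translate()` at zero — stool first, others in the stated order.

stool();
translate([0, -386, 0]) I_beam();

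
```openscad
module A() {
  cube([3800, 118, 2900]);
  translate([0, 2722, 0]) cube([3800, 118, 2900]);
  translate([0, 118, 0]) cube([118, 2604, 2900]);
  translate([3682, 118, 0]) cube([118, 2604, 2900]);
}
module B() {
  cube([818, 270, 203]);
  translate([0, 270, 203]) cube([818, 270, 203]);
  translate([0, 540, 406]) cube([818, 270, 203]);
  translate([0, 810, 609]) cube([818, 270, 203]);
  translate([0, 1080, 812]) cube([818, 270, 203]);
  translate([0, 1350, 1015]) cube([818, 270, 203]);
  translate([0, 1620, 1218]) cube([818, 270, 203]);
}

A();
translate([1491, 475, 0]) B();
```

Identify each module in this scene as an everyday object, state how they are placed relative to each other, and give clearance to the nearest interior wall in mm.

Clearances: x = 1373, y = 357; minimum 357 mm.

A is a house frame. B is a staircase. The staircase sits inside the house frame, centred. The clearance to the nearest interior wall is 357 mm.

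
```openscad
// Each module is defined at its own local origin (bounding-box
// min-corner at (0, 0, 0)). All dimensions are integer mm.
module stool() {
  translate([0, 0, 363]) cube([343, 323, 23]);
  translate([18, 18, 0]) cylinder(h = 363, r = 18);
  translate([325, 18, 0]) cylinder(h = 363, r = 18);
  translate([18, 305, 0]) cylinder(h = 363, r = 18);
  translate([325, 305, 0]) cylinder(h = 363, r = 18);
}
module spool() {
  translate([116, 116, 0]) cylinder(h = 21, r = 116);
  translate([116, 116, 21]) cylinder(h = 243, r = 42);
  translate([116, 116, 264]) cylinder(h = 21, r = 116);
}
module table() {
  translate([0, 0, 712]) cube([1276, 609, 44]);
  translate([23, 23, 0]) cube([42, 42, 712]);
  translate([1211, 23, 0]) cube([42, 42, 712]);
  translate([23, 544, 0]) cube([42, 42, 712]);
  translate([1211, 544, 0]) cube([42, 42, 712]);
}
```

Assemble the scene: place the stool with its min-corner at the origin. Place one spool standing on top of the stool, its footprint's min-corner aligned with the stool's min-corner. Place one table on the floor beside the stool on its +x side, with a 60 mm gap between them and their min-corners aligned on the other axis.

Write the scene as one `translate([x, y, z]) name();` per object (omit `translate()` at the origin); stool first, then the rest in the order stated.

stool();
translate([0, 0, 386]) spool();
translate([403, 0, 0]) table();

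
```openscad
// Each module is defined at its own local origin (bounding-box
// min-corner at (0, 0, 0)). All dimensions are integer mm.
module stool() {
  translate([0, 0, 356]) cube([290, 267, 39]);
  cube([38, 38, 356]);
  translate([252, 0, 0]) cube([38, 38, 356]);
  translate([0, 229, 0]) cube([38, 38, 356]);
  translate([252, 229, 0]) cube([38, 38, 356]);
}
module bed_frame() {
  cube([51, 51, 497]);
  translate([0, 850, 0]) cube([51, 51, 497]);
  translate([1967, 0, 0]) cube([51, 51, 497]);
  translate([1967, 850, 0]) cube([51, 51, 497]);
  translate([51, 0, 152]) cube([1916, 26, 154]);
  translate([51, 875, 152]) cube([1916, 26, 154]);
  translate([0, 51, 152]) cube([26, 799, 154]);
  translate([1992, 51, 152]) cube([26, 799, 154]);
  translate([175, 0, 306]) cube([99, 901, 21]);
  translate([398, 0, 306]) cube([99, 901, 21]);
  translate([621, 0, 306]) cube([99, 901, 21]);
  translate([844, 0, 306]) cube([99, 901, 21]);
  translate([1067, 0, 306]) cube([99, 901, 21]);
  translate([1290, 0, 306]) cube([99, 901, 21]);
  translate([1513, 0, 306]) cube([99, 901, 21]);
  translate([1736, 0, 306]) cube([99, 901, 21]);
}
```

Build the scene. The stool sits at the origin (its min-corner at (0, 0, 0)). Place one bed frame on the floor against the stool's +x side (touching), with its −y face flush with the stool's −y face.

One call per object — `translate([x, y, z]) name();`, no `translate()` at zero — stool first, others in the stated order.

stool();
translate([290, 0, 0]) bed_frame();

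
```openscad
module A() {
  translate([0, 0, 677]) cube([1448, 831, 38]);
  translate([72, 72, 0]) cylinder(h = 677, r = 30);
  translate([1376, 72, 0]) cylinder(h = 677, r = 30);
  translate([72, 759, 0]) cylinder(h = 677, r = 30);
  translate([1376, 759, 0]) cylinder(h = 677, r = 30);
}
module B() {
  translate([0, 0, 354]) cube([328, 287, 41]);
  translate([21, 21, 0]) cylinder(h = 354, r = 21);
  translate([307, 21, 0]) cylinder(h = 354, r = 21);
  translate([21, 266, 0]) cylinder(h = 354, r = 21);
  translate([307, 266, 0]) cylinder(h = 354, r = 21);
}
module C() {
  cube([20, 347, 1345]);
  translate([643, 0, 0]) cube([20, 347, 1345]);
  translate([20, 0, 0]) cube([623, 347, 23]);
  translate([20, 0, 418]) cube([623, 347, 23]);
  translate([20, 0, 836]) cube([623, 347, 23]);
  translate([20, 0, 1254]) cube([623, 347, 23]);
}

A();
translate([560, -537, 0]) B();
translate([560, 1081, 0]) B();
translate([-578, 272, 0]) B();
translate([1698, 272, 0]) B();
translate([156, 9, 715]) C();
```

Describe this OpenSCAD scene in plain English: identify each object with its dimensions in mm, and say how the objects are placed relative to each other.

A is a table with a 1448×831 mm rectangular top, 38 mm thick, top surface at z = 715 mm, supported by four round legs of 60 mm diameter, each leg's bounding box inset 42 mm from the nearest pair of top edges, running from the floor.

B is a four-legged stool. The seat is a 328×287×41 mm slab whose top surface is at z = 395 mm; four round legs, each 42 mm in diameter, run from the floor (z = 0) to the underside of the seat, each leg's axis is inset half a diameter from the nearest pair of seat edges (so the leg's bounding box is flush with the corner).

C is a bookshelf 663 mm wide overall, 347 mm deep and 1345 mm tall. The two sides are 20 mm thick vertical panels. 4 horizontal shelves of 23 mm thickness span between the inner faces of the sides; the lowest shelf sits on the floor and shelves are stacked with a clear vertical gap of 395 mm between each pair.

Four stools sit around the table at the −y, +y, −x, +x sides. The bookshelf is on top of the table.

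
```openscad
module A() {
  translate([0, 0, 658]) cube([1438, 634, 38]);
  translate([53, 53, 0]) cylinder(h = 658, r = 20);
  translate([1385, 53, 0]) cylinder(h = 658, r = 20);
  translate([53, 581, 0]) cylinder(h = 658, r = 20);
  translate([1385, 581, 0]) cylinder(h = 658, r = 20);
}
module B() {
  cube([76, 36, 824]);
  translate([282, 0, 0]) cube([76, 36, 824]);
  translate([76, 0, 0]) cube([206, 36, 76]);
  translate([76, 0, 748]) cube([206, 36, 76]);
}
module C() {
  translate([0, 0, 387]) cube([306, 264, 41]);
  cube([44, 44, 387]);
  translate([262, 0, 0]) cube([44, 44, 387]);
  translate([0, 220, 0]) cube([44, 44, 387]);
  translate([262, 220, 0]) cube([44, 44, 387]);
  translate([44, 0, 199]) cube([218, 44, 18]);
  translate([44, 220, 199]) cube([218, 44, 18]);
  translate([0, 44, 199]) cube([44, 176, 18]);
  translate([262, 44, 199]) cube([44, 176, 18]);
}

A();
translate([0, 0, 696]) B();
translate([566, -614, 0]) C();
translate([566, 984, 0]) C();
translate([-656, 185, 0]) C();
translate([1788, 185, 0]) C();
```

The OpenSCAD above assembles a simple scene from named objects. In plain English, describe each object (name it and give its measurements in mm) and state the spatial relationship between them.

A is a table with a 1438×634 mm rectangular top, 38 mm thick, top surface at z = 696 mm, supported by four round legs of 40 mm diameter, each leg's bounding box inset 33 mm from the nearest pair of top edges, running from the floor.

B is a rectangular picture frame lying in the x–z plane (depth along y). The opening is 206 mm wide (x) by 672 mm tall (z), surrounded by a border 76 mm wide on all four sides. The frame is 36 mm deep and is made of two full-height vertical stiles with two horizontal rails fitted between them.

C is a simple wooden stool: a rectangular seat 306 mm (x) by 264 mm (y), 41 mm thick, top face at z = 428 mm, on four square legs, each 44×44 mm in cross-section. The legs rest on z = 0, each flush with a corner of the seat. Four stretchers, 44 mm wide and 18 mm tall, connect adjacent legs with their undersides at z = 199 mm, each running between the inner faces of the legs it joins and aligned with the legs' outer faces on the other axis.

The picture frame is on top of the table. Four stools sit around the table at the −y, +y, −x, +x sides.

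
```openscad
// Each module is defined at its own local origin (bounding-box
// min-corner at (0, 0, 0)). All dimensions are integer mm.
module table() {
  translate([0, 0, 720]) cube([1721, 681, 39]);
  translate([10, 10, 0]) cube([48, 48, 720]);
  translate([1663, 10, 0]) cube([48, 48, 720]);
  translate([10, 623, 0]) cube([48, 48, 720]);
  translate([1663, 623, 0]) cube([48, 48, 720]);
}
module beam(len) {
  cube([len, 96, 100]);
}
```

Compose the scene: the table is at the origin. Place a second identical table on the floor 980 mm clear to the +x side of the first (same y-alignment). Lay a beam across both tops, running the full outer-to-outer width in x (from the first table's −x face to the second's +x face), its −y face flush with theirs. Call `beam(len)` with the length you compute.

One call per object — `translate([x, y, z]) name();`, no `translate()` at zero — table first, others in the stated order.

table();
translate([2701, 0, 0]) table();
translate([0, 0, 759]) beam(4422);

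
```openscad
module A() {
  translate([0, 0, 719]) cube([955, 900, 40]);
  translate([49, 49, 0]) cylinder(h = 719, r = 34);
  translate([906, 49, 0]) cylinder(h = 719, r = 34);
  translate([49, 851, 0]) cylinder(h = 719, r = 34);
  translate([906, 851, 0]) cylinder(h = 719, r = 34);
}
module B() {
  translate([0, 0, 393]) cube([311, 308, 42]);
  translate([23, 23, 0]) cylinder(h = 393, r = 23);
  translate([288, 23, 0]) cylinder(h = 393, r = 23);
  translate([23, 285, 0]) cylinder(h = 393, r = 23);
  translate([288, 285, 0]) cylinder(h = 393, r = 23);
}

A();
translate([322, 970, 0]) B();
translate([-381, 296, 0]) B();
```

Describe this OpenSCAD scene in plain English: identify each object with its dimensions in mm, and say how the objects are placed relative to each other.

A is a table: top 955 mm (x) × 900 mm (y), 40 mm thick, upper face at z = 759 mm, on four round legs of 68 mm diameter, each leg's bounding box inset 15 mm from the nearest pair of top edges, running from z = 0 to the bottom of the top.

B is a four-legged stool. The seat is 311×308 mm, 42 mm thick, top at z = 435 mm. It stands on four round legs, each 46 mm in diameter, from z = 0 to the seat underside, each leg's axis is inset half a diameter from the nearest pair of seat edges (so the leg's bounding box is flush with the corner).

Two stools sit around the table at the +y, −x sides.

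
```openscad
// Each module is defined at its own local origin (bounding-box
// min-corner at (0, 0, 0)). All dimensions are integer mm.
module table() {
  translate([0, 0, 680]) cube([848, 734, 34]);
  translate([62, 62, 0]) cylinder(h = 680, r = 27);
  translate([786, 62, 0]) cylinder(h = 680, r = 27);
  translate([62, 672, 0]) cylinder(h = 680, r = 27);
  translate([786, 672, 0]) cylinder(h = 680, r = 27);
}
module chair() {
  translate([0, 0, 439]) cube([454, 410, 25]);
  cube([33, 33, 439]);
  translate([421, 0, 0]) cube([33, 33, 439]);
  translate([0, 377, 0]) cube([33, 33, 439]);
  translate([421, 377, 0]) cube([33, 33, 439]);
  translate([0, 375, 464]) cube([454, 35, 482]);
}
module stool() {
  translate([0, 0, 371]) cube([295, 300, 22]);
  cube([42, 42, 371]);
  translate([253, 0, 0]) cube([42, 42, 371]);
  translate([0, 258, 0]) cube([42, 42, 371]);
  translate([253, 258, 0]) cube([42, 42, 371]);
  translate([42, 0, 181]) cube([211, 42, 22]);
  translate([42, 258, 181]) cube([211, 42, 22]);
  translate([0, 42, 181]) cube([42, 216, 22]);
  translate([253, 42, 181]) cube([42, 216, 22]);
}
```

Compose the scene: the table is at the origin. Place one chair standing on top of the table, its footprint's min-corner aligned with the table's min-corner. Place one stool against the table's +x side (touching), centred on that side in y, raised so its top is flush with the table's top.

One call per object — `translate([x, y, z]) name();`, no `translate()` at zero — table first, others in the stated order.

table();
translate([0, 0, 714]) chair();
translate([848, 217, 321]) stool();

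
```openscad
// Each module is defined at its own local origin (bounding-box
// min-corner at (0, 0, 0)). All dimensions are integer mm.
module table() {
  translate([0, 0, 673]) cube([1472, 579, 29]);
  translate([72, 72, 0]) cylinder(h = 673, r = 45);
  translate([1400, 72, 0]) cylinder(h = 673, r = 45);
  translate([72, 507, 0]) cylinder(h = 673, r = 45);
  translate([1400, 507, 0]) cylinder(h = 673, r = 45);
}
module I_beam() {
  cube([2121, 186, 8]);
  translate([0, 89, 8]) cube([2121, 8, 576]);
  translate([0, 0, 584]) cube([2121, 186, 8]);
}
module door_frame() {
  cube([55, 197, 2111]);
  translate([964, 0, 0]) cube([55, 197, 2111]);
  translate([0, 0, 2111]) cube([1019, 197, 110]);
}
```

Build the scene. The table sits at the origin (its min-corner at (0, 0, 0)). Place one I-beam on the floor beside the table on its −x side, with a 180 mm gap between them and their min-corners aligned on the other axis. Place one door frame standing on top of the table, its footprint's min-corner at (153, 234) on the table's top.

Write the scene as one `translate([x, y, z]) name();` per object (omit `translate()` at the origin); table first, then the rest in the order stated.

table();
translate([-2301, 0, 0]) I_beam();
translate([153, 234, 702]) door_frame();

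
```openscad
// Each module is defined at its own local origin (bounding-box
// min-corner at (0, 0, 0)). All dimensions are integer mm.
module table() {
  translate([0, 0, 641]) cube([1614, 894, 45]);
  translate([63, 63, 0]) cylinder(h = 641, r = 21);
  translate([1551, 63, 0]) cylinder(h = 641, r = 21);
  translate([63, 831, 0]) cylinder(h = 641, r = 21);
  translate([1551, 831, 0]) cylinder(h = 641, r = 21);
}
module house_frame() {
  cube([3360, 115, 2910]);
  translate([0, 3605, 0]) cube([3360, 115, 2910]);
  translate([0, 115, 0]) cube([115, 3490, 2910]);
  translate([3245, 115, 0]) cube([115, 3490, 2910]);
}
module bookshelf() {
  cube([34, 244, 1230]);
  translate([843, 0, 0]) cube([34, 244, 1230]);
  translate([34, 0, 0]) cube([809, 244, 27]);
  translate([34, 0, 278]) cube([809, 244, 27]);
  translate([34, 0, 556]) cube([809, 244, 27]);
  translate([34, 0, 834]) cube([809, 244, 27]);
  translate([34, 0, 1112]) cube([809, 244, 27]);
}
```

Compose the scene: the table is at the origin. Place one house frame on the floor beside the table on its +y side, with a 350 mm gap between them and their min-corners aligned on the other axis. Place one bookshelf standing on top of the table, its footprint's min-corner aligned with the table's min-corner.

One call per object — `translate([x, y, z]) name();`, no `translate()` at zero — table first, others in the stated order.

table();
translate([0, 1244, 0]) house_frame();
translate([0, 0, 686]) bookshelf();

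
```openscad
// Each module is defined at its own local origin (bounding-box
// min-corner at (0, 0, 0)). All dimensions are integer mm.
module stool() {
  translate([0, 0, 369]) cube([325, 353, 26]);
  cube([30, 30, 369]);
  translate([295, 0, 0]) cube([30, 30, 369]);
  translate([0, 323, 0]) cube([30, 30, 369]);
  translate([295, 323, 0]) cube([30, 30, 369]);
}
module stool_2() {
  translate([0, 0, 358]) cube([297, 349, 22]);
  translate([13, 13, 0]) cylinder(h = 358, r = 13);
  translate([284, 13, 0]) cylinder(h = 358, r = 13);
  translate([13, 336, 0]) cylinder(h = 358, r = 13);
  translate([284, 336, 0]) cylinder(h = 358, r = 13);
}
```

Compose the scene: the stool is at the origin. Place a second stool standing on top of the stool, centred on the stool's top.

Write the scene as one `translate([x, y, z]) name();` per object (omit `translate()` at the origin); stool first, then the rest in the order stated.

stool();
translate([14, 2, 395]) stool_2();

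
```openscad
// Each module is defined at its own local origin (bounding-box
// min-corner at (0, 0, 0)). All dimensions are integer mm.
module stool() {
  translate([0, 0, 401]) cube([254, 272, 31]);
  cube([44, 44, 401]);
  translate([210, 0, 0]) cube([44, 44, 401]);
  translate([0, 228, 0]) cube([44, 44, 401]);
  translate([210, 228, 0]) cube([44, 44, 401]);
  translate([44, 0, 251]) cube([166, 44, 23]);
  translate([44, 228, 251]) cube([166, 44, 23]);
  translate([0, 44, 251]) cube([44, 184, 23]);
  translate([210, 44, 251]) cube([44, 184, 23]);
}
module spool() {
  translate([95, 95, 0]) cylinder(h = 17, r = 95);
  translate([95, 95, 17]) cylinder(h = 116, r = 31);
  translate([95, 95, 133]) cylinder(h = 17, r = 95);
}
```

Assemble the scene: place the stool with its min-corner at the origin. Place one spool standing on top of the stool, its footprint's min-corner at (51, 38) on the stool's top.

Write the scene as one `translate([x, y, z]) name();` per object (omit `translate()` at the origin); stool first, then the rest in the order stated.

stool();
translate([51, 38, 432]) spool();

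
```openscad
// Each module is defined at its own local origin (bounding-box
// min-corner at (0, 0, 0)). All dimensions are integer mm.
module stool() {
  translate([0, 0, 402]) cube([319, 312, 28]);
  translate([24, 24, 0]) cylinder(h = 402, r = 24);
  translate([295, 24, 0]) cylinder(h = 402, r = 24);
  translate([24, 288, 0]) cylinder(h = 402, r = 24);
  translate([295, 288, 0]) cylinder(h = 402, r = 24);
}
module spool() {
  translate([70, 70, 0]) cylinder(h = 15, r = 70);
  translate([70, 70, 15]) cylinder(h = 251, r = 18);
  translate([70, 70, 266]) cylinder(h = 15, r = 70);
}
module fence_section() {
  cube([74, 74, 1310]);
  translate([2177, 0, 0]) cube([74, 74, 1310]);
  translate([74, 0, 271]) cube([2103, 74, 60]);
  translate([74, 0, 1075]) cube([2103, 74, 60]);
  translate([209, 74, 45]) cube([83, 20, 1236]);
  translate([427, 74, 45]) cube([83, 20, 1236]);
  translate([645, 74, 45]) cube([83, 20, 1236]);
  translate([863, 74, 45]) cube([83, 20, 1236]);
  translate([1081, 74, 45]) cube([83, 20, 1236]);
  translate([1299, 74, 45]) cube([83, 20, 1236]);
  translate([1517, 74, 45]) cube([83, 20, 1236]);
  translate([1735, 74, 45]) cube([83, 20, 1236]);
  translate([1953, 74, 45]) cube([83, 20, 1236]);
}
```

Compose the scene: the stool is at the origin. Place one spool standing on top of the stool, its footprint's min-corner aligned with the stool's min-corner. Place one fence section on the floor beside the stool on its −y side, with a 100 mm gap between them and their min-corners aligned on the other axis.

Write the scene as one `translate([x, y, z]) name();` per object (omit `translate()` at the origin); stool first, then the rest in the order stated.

stool();
translate([0, 0, 430]) spool();
translate([0, -194, 0]) fence_section();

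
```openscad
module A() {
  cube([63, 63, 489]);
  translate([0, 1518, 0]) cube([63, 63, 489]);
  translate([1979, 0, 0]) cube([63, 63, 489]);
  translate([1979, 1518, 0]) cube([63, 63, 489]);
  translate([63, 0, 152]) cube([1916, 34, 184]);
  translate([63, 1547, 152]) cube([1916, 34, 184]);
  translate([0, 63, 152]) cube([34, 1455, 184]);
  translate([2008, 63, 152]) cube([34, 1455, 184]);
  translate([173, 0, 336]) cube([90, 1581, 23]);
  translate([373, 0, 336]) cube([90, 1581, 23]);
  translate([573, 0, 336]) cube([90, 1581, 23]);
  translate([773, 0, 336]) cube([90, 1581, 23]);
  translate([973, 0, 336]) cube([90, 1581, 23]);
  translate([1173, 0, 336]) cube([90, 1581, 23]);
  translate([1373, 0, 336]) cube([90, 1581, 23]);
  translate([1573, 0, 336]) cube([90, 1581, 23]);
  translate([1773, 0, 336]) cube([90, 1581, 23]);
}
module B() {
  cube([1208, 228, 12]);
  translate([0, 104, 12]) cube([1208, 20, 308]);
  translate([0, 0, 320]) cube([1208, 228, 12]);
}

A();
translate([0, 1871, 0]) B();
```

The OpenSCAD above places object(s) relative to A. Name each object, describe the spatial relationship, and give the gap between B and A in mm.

The I-beam's nearest face is 290 mm from the bed frame's +y face.

A is a bed frame. B is an I-beam. The I-beam is on the floor beside the bed frame on its +y side. The gap between the I-beam and the bed frame is 290 mm.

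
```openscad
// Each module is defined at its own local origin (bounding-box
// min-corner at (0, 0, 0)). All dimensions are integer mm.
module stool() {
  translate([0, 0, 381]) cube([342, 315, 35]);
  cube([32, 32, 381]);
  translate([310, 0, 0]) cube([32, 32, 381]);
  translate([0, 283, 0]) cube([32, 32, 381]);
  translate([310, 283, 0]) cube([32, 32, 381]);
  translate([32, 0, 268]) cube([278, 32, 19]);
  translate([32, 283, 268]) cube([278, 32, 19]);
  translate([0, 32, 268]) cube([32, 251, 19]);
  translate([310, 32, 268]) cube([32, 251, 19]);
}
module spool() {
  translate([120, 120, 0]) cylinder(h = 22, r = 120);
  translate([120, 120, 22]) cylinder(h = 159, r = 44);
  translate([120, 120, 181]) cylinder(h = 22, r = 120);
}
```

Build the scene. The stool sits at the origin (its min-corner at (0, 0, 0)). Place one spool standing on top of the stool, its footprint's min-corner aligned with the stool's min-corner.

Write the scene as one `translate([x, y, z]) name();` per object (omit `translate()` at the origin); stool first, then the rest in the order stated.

stool();
translate([0, 0, 416]) spool();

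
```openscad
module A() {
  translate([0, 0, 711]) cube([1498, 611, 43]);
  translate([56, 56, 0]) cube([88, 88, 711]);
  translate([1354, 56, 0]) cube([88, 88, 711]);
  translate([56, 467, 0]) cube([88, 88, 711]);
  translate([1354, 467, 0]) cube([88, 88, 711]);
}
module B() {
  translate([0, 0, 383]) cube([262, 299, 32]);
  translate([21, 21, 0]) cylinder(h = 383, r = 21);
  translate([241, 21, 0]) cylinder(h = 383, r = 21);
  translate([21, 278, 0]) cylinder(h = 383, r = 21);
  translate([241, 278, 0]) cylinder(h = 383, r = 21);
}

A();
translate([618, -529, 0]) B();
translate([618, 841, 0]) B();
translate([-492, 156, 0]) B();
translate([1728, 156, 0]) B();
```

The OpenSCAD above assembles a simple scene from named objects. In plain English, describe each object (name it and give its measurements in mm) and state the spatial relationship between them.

A is a rectangular dining table. The top is 1498×611×43 mm with its upper surface at z = 754 mm. It stands on four 88×88 mm square legs, each inset 56 mm from the nearest pair of top edges, running from the floor to the underside of the top.

B is a four-legged stool. The seat is 262×299 mm, 32 mm thick, top at z = 415 mm. It stands on four round legs, each 42 mm in diameter, from z = 0 to the seat underside, each leg's axis is inset half a diameter from the nearest pair of seat edges (so the leg's bounding box is flush with the corner).

Four stools sit around the table at the −y, +y, −x, +x sides.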